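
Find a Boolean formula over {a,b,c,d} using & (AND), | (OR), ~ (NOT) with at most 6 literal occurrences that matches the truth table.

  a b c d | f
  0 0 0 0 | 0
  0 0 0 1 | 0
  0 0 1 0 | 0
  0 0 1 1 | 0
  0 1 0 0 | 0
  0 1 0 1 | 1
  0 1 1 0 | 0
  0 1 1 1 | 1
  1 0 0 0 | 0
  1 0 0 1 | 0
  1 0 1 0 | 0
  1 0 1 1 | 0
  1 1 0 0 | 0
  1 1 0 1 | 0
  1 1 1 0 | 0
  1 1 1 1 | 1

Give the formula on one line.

  (b & d) = 0000010100000101
  ~a = 1111111100000000
  (c | ~a) = 1111111100110011
  ((b & d) & (c | ~a)) = 0000010100000001

((b & d) & (c | ~a))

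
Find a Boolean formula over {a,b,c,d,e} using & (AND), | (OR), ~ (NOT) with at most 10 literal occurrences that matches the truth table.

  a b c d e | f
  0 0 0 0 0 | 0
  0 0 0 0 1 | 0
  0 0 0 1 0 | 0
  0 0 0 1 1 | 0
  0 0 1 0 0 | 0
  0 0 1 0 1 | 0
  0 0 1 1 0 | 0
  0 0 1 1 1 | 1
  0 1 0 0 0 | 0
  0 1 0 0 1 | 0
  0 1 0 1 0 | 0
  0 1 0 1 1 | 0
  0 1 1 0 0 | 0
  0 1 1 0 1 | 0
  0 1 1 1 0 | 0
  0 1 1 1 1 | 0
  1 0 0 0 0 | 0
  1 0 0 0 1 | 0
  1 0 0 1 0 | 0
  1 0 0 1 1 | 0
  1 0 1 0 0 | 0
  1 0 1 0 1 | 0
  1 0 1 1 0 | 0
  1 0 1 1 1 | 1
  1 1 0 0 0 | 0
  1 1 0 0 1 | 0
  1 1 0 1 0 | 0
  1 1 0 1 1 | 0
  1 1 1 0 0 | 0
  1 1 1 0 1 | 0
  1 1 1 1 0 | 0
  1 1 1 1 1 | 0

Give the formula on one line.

(((~c | ((a & ~e) | (d & ~b))) | ~e) & (c & e))

  ~c = 11110000111100001111000011110000
  ~e = 10101010101010101010101010101010
  (a & ~e) = 00000000000000001010101010101010
  ~b = 11111111000000001111111100000000
  (d & ~b) = 00110011000000000011001100000000
  ((a & ~e) | (d & ~b)) = 00110011000000001011101110101010
  (~c | ((a & ~e) | (d & ~b))) = 11110011111100001111101111111010
  ((~c | ((a & ~e) | (d & ~b))) | ~e) = 11111011111110101111101111111010
  (c & e) = 00000101000001010000010100000101
  (((~c | ((a & ~e) | (d & ~b))) | ~e) & (c & e)) = 00000001000000000000000100000000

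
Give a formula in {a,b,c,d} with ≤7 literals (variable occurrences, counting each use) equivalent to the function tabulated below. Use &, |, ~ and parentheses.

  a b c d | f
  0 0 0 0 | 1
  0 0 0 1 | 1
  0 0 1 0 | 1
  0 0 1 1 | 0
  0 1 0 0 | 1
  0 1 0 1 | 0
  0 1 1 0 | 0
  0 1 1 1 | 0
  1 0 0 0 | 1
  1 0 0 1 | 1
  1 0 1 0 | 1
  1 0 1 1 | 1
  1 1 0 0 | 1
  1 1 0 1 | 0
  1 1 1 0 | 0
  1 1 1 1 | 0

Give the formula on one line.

  ~b = 1111000011110000
  ~c = 1100110011001100
  (~b | ~c) = 1111110011111100
  ~d = 1010101010101010
  ((~b | ~c) & ~d) = 1010100010101000
  (a | ~d) = 1010101011111111
  ((a | ~d) | ~c) = 1110111011111111
  (((a | ~d) | ~c) & ~b) = 1110000011110000
  (((~b | ~c) & ~d) | (((a | ~d) | ~c) & ~b)) = 1110100011111000

(((~b | ~c) & ~d) | (((a | ~d) | ~c) & ~b))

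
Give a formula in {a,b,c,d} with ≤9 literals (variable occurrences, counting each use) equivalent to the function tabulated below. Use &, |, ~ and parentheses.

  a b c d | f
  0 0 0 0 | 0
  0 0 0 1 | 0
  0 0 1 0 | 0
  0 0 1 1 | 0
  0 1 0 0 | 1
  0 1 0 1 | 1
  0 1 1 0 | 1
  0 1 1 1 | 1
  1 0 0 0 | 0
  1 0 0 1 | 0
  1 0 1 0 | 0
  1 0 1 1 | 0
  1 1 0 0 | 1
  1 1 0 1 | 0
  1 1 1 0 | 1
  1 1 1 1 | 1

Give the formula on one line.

((~d & b) | ((~a | c) & (d & (b | ~d))))

  ~d = 1010101010101010
  (~d & b) = 0000101000001010
  ~a = 1111111100000000
  (~a | c) = 1111111100110011
  (b | ~d) = 1010111110101111
  (d & (b | ~d)) = 0000010100000101
  ((~a | c) & (d & (b | ~d))) = 0000010100000001
  ((~d & b) | ((~a | c) & (d & (b | ~d)))) = 0000111100001011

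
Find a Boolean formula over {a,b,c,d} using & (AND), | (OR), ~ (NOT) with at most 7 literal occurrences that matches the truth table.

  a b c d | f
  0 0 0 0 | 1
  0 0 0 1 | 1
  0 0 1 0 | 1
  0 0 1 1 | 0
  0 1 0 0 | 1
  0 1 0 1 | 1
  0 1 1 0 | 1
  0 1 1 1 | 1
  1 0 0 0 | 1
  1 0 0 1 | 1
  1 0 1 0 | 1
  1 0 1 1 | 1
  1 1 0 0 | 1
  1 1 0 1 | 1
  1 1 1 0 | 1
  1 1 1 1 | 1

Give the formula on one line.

(~c | (b | (a | ~d)))

  ~c = 1100110011001100
  ~d = 1010101010101010
  (a | ~d) = 1010101011111111
  (b | (a | ~d)) = 1010111111111111
  (~c | (b | (a | ~d))) = 1110111111111111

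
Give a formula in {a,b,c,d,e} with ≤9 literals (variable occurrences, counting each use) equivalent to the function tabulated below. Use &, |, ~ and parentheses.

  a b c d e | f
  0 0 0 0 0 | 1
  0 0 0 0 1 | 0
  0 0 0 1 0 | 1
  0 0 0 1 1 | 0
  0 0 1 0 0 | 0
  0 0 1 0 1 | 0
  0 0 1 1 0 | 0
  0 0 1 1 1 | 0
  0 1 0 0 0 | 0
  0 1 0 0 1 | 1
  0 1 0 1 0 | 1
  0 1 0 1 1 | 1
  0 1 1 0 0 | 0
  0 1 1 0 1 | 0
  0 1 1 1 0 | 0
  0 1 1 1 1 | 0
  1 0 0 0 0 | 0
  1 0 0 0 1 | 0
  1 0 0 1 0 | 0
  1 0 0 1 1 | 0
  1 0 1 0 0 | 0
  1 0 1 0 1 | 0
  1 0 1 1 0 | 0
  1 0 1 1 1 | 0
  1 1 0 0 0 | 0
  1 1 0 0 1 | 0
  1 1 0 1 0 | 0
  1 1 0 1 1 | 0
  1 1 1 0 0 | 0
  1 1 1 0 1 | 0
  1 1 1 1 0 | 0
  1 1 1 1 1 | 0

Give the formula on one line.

((((a | d) | e) | ~b) & ((~c & ~a) & ((~a & b) | ~e)))

  (a | d) = 00110011001100111111111111111111
  ((a | d) | e) = 01110111011101111111111111111111
  ~b = 11111111000000001111111100000000
  (((a | d) | e) | ~b) = 11111111011101111111111111111111
  ~c = 11110000111100001111000011110000
  ~a = 11111111111111110000000000000000
  (~c & ~a) = 11110000111100000000000000000000
  (~a & b) = 00000000111111110000000000000000
  ~e = 10101010101010101010101010101010
  ((~a & b) | ~e) = 10101010111111111010101010101010
  ((~c & ~a) & ((~a & b) | ~e)) = 10100000111100000000000000000000
  ((((a | d) | e) | ~b) & ((~c & ~a) & ((~a & b) | ~e))) = 10100000011100000000000000000000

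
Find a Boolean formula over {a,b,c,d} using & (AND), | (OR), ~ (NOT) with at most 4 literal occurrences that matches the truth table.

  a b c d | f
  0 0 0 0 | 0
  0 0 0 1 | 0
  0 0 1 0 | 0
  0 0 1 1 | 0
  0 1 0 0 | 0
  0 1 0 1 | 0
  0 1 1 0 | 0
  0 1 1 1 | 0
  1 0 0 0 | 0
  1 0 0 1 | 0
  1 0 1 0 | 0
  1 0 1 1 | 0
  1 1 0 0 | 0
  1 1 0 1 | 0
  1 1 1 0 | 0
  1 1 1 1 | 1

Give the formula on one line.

((c & a) & (b & d))

  (c & a) = 0000000000110011
  (b & d) = 0000010100000101
  ((c & a) & (b & d)) = 0000000000000001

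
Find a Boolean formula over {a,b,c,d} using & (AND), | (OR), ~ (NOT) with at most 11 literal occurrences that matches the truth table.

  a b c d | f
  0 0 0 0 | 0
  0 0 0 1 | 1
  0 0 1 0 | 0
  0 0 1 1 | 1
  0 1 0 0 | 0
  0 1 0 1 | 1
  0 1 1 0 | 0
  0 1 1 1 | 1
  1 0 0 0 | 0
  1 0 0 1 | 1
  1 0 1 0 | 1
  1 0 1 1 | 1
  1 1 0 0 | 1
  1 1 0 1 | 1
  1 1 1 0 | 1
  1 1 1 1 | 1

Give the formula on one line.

  ~d = 1010101010101010
  (a & ~d) = 0000000010101010
  ~b = 1111000011110000
  ((a & ~d) | ~b) = 1111000011111010
  (((a & ~d) | ~b) | d) = 1111010111111111
  (d | b) = 0101111101011111
  ((((a & ~d) | ~b) | d) & (d | b)) = 0101010101011111
  (c & a) = 0000000000110011
  (((((a & ~d) | ~b) | d) & (d | b)) | (c & a)) = 0101010101111111

(((((a & ~d) | ~b) | d) & (d | b)) | (c & a))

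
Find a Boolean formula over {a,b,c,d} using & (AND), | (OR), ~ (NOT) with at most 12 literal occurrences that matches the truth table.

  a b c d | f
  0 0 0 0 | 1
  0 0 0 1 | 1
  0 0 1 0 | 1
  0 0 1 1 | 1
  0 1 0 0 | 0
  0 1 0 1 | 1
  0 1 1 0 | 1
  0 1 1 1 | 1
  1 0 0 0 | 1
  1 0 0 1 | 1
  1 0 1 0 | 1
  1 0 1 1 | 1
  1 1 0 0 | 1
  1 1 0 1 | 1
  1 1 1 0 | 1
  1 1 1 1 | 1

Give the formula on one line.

((a | c) | ((~c | d) & ((a | d) | ((~d | c) & ~b))))

  (a | c) = 0011001111111111
  ~c = 1100110011001100
  (~c | d) = 1101110111011101
  (a | d) = 0101010111111111
  ~d = 1010101010101010
  (~d | c) = 1011101110111011
  ~b = 1111000011110000
  ((~d | c) & ~b) = 1011000010110000
  ((a | d) | ((~d | c) & ~b)) = 1111010111111111
  ((~c | d) & ((a | d) | ((~d | c) & ~b))) = 1101010111011101
  ((a | c) | ((~c | d) & ((a | d) | ((~d | c) & ~b)))) = 1111011111111111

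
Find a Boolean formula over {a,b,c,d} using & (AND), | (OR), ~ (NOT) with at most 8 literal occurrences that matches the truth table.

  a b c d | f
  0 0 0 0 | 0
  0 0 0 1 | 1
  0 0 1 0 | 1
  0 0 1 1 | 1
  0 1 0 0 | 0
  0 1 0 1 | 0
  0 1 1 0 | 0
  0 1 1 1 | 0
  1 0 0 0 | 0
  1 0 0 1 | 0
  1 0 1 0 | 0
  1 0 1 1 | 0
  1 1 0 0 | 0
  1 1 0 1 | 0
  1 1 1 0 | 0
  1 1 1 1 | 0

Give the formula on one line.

((((c | b) | d) & ~a) & ~b)

  (c | b) = 0011111100111111
  ((c | b) | d) = 0111111101111111
  ~a = 1111111100000000
  (((c | b) | d) & ~a) = 0111111100000000
  ~b = 1111000011110000
  ((((c | b) | d) & ~a) & ~b) = 0111000000000000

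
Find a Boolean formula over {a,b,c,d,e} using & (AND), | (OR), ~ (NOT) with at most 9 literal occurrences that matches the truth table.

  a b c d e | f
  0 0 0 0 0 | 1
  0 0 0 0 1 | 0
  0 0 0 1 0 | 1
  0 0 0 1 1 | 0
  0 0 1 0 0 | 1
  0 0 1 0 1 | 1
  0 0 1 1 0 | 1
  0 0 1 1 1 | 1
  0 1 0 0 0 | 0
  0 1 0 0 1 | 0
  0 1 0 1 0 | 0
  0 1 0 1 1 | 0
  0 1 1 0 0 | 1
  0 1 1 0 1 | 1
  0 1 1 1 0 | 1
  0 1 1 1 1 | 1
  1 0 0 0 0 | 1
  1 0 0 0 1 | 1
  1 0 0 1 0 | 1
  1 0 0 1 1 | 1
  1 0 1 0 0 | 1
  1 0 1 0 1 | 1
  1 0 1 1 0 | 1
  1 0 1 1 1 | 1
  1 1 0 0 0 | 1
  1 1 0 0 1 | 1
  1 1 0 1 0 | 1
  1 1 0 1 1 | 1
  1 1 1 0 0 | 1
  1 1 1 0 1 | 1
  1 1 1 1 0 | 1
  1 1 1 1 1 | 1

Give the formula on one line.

  ~e = 10101010101010101010101010101010
  ~b = 11111111000000001111111100000000
  (~e & ~b) = 10101010000000001010101000000000
  (a & b) = 00000000000000000000000011111111
  ~c = 11110000111100001111000011110000
  ~d = 11001100110011001100110011001100
  (~c | ~d) = 11111100111111001111110011111100
  ((a & b) & (~c | ~d)) = 00000000000000000000000011111100
  (a & e) = 00000000000000000101010101010101
  (((a & b) & (~c | ~d)) | (a & e)) = 00000000000000000101010111111101
  ((~e & ~b) | (((a & b) & (~c | ~d)) | (a & e))) = 10101010000000001111111111111101
  (((~e & ~b) | (((a & b) & (~c | ~d)) | (a & e))) | c) = 10101111000011111111111111111111

(((~e & ~b) | (((a & b) & (~c | ~d)) | (a & e))) | c)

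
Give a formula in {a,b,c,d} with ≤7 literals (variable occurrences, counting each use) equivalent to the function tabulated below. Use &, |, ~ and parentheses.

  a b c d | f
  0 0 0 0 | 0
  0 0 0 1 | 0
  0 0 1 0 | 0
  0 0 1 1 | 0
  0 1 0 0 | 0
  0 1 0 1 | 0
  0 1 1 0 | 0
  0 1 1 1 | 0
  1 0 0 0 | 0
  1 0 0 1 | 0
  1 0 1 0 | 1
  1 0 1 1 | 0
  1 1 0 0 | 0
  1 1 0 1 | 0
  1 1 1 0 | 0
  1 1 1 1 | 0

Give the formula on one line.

  ~c = 1100110011001100
  ~a = 1111111100000000
  (~c | ~a) = 1111111111001100
  ~d = 1010101010101010
  ~b = 1111000011110000
  (~c | ~b) = 1111110011111100
  (~d & (~c | ~b)) = 1010100010101000
  ((~c | ~a) | (~d & (~c | ~b))) = 1111111111101100
  (a & ((~c | ~a) | (~d & (~c | ~b)))) = 0000000011101100
  ((a & ((~c | ~a) | (~d & (~c | ~b)))) & c) = 0000000000100000

((a & ((~c | ~a) | (~d & (~c | ~b)))) & c)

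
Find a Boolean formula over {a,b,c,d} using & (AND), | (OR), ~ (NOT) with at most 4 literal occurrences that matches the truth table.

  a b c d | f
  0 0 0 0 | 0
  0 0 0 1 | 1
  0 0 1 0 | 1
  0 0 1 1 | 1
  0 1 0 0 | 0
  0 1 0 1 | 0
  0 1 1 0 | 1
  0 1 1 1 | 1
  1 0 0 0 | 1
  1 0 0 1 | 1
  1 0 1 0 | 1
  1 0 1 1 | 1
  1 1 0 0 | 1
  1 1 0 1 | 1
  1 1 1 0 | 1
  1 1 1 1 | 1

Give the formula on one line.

  ~b = 1111000011110000
  (d & ~b) = 0101000001010000
  ((d & ~b) | c) = 0111001101110011
  (((d & ~b) | c) | a) = 0111001111111111

(((d & ~b) | c) | a)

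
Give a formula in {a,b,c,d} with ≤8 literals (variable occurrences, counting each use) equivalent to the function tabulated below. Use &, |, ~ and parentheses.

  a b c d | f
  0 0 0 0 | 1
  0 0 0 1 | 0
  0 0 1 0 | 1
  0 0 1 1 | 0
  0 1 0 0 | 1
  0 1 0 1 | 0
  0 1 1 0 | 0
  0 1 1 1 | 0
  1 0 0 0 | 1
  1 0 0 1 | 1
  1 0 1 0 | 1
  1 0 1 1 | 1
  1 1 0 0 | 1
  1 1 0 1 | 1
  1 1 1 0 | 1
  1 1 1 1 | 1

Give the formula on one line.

((~d & ~b) | ((~d & ~c) | a))

  ~d = 1010101010101010
  ~b = 1111000011110000
  (~d & ~b) = 1010000010100000
  ~c = 1100110011001100
  (~d & ~c) = 1000100010001000
  ((~d & ~c) | a) = 1000100011111111
  ((~d & ~b) | ((~d & ~c) | a)) = 1010100011111111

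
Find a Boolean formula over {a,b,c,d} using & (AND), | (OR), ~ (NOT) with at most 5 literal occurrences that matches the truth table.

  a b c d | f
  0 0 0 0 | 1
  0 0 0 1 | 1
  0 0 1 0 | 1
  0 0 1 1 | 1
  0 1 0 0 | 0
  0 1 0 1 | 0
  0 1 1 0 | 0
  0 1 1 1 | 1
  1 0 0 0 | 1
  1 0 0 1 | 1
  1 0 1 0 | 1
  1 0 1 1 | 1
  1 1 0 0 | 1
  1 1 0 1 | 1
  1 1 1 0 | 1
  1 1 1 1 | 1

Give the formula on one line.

((~b | a) | (~a & (c & d)))

  ~b = 1111000011110000
  (~b | a) = 1111000011111111
  ~a = 1111111100000000
  (c & d) = 0001000100010001
  (~a & (c & d)) = 0001000100000000
  ((~b | a) | (~a & (c & d))) = 1111000111111111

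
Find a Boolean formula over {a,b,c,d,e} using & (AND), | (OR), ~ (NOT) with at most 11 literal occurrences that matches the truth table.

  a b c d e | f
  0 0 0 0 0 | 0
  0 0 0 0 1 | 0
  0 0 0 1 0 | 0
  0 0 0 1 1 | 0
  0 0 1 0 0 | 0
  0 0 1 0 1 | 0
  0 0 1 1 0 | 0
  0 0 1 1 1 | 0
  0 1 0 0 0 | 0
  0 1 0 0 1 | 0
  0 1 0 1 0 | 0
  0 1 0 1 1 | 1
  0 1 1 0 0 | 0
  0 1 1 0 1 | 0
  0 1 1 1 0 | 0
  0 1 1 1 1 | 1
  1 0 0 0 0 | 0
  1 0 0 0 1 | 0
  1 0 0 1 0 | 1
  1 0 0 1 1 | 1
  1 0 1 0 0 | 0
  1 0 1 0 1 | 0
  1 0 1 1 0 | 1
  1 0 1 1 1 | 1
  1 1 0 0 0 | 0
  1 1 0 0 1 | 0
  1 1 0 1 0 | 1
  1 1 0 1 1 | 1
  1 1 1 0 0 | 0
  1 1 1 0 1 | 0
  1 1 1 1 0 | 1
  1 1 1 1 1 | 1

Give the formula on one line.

  (a | e) = 01010101010101011111111111111111
  (e | d) = 01110111011101110111011101110111
  (b | c) = 00001111111111110000111111111111
  ((e | d) & (b | c)) = 00000111011101110000011101110111
  (b & ((e | d) & (b | c))) = 00000000011101110000000001110111
  (a | (b & ((e | d) & (b | c)))) = 00000000011101111111111111111111
  (d & (a | (b & ((e | d) & (b | c))))) = 00000000001100110011001100110011
  ((a | e) & (d & (a | (b & ((e | d) & (b | c)))))) = 00000000000100010011001100110011

((a | e) & (d & (a | (b & ((e | d) & (b | c))))))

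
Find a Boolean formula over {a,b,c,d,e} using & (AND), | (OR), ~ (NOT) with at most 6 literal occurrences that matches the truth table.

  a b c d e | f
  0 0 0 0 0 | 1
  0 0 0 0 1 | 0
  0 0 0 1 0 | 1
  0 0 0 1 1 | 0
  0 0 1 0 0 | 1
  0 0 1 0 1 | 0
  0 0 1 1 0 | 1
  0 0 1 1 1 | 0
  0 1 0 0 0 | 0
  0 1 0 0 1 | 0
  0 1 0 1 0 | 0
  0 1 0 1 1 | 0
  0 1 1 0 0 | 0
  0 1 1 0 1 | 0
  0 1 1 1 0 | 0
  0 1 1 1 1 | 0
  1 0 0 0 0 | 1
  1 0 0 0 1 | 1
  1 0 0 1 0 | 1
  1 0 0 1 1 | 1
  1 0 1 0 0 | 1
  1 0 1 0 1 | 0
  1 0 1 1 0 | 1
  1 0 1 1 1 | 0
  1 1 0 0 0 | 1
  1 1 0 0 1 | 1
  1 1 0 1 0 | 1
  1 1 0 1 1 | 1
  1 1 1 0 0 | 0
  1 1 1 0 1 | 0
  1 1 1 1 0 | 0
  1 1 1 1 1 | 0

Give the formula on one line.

  ~e = 10101010101010101010101010101010
  ~b = 11111111000000001111111100000000
  (~e & ~b) = 10101010000000001010101000000000
  ~c = 11110000111100001111000011110000
  (a & ~c) = 00000000000000001111000011110000
  ((~e & ~b) | (a & ~c)) = 10101010000000001111101011110000

((~e & ~b) | (a & ~c))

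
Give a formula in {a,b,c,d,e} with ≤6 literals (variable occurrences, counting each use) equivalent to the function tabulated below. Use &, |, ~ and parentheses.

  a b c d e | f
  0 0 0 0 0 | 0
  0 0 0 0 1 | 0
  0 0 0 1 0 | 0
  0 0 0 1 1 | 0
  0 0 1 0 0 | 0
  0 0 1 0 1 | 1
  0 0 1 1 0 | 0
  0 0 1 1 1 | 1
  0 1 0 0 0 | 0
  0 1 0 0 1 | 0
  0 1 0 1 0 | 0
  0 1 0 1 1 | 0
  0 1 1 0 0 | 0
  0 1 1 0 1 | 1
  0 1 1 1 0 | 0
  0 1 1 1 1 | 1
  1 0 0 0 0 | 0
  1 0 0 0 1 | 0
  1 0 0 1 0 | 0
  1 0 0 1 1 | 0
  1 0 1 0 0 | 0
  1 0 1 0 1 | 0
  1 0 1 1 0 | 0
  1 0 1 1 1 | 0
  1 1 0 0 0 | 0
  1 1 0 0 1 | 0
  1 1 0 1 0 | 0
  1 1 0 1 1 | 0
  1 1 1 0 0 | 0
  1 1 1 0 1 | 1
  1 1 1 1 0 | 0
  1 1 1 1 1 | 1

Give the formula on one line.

  ~a = 11111111111111110000000000000000
  (~a | b) = 11111111111111110000000011111111
  ((~a | b) & c) = 00001111000011110000000000001111
  (((~a | b) & c) & e) = 00000101000001010000000000000101

(((~a | b) & c) & e)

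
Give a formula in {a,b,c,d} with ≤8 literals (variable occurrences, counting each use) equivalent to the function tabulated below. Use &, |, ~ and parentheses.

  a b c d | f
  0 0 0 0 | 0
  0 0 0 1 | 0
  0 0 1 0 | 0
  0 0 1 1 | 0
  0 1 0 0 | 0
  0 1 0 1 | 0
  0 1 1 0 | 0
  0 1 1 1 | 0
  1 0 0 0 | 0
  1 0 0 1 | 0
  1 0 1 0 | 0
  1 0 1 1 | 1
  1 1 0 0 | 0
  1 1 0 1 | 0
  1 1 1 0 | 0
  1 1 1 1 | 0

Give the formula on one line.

(~b & ((b | d) & (c & (a & (d | ~b)))))

  ~b = 1111000011110000
  (b | d) = 0101111101011111
  (d | ~b) = 1111010111110101
  (a & (d | ~b)) = 0000000011110101
  (c & (a & (d | ~b))) = 0000000000110001
  ((b | d) & (c & (a & (d | ~b)))) = 0000000000010001
  (~b & ((b | d) & (c & (a & (d | ~b))))) = 0000000000010000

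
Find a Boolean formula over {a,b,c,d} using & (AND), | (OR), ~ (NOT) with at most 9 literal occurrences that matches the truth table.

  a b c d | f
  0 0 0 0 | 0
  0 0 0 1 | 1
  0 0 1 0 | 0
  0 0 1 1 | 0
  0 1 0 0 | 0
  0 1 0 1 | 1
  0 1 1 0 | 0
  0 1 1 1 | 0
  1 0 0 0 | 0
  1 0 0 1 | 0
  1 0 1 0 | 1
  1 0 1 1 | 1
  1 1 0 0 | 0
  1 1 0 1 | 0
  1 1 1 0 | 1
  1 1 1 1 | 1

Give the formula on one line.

(((~a & (a | ~c)) & d) | (((~b | (d | c)) & a) & c))

  ~a = 1111111100000000
  ~c = 1100110011001100
  (a | ~c) = 1100110011111111
  (~a & (a | ~c)) = 1100110000000000
  ((~a & (a | ~c)) & d) = 0100010000000000
  ~b = 1111000011110000
  (d | c) = 0111011101110111
  (~b | (d | c)) = 1111011111110111
  ((~b | (d | c)) & a) = 0000000011110111
  (((~b | (d | c)) & a) & c) = 0000000000110011
  (((~a & (a | ~c)) & d) | (((~b | (d | c)) & a) & c)) = 0100010000110011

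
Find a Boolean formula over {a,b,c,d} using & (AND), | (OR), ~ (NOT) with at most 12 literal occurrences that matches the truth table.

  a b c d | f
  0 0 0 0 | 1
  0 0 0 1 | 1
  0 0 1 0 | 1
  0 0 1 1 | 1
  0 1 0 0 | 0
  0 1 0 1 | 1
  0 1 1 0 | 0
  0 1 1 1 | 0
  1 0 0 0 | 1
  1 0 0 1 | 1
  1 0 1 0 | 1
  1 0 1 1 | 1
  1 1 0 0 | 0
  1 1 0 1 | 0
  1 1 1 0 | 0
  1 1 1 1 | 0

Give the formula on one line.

  ~c = 1100110011001100
  ~b = 1111000011110000
  (~c & ~b) = 1100000011000000
  (a & c) = 0000000000110011
  ((a & c) | d) = 0101010101110111
  ((~c & ~b) | ((a & c) | d)) = 1101010111110111
  ~a = 1111111100000000
  (~a & ~c) = 1100110000000000
  (((~c & ~b) | ((a & c) | d)) & (~a & ~c)) = 1100010000000000
  ((((~c & ~b) | ((a & c) | d)) & (~a & ~c)) & d) = 0100010000000000
  (((((~c & ~b) | ((a & c) | d)) & (~a & ~c)) & d) | ~b) = 1111010011110000

(((((~c & ~b) | ((a & c) | d)) & (~a & ~c)) & d) | ~b)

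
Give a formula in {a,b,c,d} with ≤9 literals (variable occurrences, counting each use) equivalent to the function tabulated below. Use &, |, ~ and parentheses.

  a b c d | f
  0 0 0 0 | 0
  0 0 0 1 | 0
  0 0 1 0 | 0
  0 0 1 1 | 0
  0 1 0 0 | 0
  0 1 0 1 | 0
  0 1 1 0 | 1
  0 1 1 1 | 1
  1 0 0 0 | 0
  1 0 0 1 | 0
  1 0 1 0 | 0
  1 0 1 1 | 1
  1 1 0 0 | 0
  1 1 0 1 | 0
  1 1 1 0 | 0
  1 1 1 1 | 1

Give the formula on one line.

((b | (a | ~c)) & (c & (~a | d)))

  ~c = 1100110011001100
  (a | ~c) = 1100110011111111
  (b | (a | ~c)) = 1100111111111111
  ~a = 1111111100000000
  (~a | d) = 1111111101010101
  (c & (~a | d)) = 0011001100010001
  ((b | (a | ~c)) & (c & (~a | d))) = 0000001100010001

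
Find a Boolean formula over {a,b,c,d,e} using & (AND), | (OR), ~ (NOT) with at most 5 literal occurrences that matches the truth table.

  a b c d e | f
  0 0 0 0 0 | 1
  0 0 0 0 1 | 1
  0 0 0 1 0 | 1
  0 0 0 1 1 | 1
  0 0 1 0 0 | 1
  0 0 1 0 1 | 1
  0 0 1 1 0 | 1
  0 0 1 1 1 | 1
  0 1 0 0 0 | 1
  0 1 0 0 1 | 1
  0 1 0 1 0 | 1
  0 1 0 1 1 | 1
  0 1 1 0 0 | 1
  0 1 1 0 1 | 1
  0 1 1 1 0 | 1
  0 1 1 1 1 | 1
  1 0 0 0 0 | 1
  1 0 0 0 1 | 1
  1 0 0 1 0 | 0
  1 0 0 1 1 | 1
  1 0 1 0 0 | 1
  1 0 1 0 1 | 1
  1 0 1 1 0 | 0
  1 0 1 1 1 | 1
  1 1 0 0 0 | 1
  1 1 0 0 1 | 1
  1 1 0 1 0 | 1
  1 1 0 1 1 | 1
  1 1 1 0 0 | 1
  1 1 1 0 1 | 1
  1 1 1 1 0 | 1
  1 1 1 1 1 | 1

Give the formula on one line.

(((e | ~a) | b) | ~d)

  ~a = 11111111111111110000000000000000
  (e | ~a) = 11111111111111110101010101010101
  ((e | ~a) | b) = 11111111111111110101010111111111
  ~d = 11001100110011001100110011001100
  (((e | ~a) | b) | ~d) = 11111111111111111101110111111111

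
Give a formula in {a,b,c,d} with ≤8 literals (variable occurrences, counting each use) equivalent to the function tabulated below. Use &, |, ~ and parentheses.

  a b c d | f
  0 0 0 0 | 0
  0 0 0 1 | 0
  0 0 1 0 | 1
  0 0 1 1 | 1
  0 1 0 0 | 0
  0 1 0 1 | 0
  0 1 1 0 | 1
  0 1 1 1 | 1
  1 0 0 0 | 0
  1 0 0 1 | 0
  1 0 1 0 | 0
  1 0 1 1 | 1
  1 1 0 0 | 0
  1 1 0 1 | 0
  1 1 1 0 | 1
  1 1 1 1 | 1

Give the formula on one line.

(c & ((~a | (~b & d)) | ((b & d) | (b & c))))

  ~a = 1111111100000000
  ~b = 1111000011110000
  (~b & d) = 0101000001010000
  (~a | (~b & d)) = 1111111101010000
  (b & d) = 0000010100000101
  (b & c) = 0000001100000011
  ((b & d) | (b & c)) = 0000011100000111
  ((~a | (~b & d)) | ((b & d) | (b & c))) = 1111111101010111
  (c & ((~a | (~b & d)) | ((b & d) | (b & c)))) = 0011001100010011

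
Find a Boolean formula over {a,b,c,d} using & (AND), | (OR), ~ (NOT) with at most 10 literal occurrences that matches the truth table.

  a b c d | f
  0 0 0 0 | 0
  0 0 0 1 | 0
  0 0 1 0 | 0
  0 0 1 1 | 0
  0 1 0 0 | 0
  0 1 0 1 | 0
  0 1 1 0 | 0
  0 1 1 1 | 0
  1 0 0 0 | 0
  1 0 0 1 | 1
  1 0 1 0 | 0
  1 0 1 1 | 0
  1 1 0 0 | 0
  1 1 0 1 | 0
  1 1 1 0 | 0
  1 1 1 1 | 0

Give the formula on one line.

  (c | d) = 0111011101110111
  ~a = 1111111100000000
  ~b = 1111000011110000
  (c | ~b) = 1111001111110011
  ((c | ~b) | ~a) = 1111111111110011
  (((c | ~b) | ~a) & a) = 0000000011110011
  (~a | (((c | ~b) | ~a) & a)) = 1111111111110011
  ((c | d) & (~a | (((c | ~b) | ~a) & a))) = 0111011101110011
  ~c = 1100110011001100
  (a & ~c) = 0000000011001100
  (((c | d) & (~a | (((c | ~b) | ~a) & a))) & (a & ~c)) = 0000000001000000

(((c | d) & (~a | (((c | ~b) | ~a) & a))) & (a & ~c))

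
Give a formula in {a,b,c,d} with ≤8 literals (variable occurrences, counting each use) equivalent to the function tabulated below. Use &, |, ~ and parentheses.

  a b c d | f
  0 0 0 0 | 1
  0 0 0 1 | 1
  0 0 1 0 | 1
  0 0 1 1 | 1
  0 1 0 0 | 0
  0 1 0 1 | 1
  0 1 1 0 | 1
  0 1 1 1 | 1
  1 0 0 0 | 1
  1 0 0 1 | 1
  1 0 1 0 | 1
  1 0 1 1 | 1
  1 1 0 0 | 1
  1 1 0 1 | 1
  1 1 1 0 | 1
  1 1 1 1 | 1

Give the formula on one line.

  ~b = 1111000011110000
  (c | ~b) = 1111001111110011
  (d | (c | ~b)) = 1111011111110111
  (b & c) = 0000001100000011
  ~a = 1111111100000000
  ((b & c) | ~a) = 1111111100000011
  ((d | (c | ~b)) & ((b & c) | ~a)) = 1111011100000011
  (a | ((d | (c | ~b)) & ((b & c) | ~a))) = 1111011111111111

(a | ((d | (c | ~b)) & ((b & c) | ~a)))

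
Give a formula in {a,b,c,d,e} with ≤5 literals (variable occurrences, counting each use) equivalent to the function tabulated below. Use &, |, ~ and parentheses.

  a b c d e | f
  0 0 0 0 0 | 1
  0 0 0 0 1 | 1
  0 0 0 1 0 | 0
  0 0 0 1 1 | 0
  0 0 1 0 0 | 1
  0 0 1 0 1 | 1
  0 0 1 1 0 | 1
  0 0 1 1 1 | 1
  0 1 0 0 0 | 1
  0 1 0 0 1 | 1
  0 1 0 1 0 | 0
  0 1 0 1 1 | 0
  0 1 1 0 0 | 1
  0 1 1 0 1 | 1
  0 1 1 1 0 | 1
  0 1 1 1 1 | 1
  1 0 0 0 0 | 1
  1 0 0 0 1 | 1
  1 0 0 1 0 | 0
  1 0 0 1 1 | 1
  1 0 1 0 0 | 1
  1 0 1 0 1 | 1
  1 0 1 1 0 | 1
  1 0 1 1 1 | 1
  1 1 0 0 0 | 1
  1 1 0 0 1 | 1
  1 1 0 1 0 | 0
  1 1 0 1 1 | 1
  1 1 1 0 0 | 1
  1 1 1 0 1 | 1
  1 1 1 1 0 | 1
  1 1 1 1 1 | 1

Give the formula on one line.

((e & a) | (c | ~d))

  (e & a) = 00000000000000000101010101010101
  ~d = 11001100110011001100110011001100
  (c | ~d) = 11001111110011111100111111001111
  ((e & a) | (c | ~d)) = 11001111110011111101111111011111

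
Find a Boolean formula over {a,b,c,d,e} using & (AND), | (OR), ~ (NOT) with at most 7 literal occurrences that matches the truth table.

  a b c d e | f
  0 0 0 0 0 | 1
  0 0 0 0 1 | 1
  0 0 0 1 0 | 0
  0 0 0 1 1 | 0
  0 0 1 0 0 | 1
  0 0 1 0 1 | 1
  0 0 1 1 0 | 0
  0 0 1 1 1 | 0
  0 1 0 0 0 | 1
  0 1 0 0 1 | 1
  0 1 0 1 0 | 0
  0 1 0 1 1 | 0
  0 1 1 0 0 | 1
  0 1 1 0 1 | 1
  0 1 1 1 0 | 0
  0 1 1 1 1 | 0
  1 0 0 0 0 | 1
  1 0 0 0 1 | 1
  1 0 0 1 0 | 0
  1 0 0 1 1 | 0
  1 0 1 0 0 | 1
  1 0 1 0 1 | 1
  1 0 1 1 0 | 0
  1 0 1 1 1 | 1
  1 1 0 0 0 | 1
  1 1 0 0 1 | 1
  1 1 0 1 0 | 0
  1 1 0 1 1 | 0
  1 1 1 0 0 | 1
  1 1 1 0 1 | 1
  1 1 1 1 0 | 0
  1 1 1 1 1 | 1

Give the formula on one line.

(~d | (((a & d) & c) & (a & e)))

  ~d = 11001100110011001100110011001100
  (a & d) = 00000000000000000011001100110011
  ((a & d) & c) = 00000000000000000000001100000011
  (a & e) = 00000000000000000101010101010101
  (((a & d) & c) & (a & e)) = 00000000000000000000000100000001
  (~d | (((a & d) & c) & (a & e))) = 11001100110011001100110111001101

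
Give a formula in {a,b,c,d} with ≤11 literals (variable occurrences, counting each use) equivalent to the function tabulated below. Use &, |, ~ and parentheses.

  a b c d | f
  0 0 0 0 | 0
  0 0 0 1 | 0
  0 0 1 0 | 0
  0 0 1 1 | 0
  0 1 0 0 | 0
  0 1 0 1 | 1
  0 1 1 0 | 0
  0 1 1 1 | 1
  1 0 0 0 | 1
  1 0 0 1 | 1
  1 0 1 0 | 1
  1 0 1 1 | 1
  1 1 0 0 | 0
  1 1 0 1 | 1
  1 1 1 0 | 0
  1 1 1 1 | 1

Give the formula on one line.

(((a | ((~c | d) & ((c | d) & b))) & d) | (~b & a))

  ~c = 1100110011001100
  (~c | d) = 1101110111011101
  (c | d) = 0111011101110111
  ((c | d) & b) = 0000011100000111
  ((~c | d) & ((c | d) & b)) = 0000010100000101
  (a | ((~c | d) & ((c | d) & b))) = 0000010111111111
  ((a | ((~c | d) & ((c | d) & b))) & d) = 0000010101010101
  ~b = 1111000011110000
  (~b & a) = 0000000011110000
  (((a | ((~c | d) & ((c | d) & b))) & d) | (~b & a)) = 0000010111110101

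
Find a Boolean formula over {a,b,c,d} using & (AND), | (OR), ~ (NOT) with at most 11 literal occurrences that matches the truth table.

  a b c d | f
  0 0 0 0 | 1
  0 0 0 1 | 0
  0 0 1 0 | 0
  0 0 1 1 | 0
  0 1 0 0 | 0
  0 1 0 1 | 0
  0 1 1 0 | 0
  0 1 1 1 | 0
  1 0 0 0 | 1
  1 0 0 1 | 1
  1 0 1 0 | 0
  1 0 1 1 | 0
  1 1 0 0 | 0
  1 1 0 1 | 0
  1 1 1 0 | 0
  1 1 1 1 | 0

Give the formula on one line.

  ~c = 1100110011001100
  (~c & b) = 0000110000001100
  ((~c & b) | a) = 0000110011111111
  ~d = 1010101010101010
  (a | ~d) = 1010101011111111
  (((~c & b) | a) | (a | ~d)) = 1010111011111111
  ~b = 1111000011110000
  (~b | c) = 1111001111110011
  (~c & (~b | c)) = 1100000011000000
  ((((~c & b) | a) | (a | ~d)) & (~c & (~b | c))) = 1000000011000000

((((~c & b) | a) | (a | ~d)) & (~c & (~b | c)))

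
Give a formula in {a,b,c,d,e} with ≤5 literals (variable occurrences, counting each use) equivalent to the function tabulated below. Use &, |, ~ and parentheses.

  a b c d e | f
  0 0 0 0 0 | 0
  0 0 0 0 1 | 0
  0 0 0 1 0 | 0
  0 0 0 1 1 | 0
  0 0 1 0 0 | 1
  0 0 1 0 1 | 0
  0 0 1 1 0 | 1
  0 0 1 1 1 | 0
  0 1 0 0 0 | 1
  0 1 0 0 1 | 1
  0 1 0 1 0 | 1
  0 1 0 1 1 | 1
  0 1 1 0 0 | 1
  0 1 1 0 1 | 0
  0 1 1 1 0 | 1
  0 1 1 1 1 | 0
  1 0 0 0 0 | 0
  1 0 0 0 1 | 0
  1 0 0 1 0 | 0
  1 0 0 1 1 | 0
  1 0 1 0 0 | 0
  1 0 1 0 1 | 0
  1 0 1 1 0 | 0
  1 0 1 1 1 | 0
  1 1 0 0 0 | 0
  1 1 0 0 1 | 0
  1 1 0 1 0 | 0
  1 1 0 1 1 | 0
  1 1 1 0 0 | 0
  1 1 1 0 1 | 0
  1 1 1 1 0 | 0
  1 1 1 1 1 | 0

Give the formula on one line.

(~a & ((c | b) & (~e | ~c)))

  ~a = 11111111111111110000000000000000
  (c | b) = 00001111111111110000111111111111
  ~e = 10101010101010101010101010101010
  ~c = 11110000111100001111000011110000
  (~e | ~c) = 11111010111110101111101011111010
  ((c | b) & (~e | ~c)) = 00001010111110100000101011111010
  (~a & ((c | b) & (~e | ~c))) = 00001010111110100000000000000000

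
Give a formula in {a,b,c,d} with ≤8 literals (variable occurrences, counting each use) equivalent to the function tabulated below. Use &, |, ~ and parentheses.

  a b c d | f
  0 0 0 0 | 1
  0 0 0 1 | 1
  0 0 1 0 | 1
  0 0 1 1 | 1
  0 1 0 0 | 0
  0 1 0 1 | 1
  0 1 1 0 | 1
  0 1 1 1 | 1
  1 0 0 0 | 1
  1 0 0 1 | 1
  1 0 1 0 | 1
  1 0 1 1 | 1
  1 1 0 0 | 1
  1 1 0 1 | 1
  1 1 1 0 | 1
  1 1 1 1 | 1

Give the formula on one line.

(((c & ~a) | (~a & d)) | (a | ~b))

  ~a = 1111111100000000
  (c & ~a) = 0011001100000000
  (~a & d) = 0101010100000000
  ((c & ~a) | (~a & d)) = 0111011100000000
  ~b = 1111000011110000
  (a | ~b) = 1111000011111111
  (((c & ~a) | (~a & d)) | (a | ~b)) = 1111011111111111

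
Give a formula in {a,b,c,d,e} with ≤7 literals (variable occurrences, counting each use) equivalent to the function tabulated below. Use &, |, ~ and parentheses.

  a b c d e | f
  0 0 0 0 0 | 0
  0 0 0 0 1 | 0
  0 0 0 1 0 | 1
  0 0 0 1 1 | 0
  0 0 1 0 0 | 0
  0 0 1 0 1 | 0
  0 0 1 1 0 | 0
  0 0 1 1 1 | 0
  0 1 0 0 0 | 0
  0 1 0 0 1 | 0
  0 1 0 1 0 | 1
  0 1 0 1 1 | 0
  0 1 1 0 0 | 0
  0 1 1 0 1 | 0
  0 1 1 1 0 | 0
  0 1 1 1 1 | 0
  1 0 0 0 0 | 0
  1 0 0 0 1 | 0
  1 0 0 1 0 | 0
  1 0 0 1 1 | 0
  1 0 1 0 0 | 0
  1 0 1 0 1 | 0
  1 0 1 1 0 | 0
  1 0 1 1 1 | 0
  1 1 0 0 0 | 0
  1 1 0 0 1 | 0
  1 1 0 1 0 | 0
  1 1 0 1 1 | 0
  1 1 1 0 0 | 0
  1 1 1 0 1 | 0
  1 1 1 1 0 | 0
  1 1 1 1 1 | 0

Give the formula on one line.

((~c & ~a) & (((a | d) | c) & ~e))

  ~c = 11110000111100001111000011110000
  ~a = 11111111111111110000000000000000
  (~c & ~a) = 11110000111100000000000000000000
  (a | d) = 00110011001100111111111111111111
  ((a | d) | c) = 00111111001111111111111111111111
  ~e = 10101010101010101010101010101010
  (((a | d) | c) & ~e) = 00101010001010101010101010101010
  ((~c & ~a) & (((a | d) | c) & ~e)) = 00100000001000000000000000000000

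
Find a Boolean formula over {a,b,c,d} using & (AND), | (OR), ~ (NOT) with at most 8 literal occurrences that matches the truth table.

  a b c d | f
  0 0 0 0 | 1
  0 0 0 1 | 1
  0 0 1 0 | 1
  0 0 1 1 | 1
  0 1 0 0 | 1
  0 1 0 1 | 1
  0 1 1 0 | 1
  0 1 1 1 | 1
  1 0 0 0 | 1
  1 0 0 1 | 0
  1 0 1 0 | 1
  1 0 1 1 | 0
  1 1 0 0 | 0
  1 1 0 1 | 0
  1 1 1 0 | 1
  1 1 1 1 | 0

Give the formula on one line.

(((~d & a) & ((~b | c) | (b & d))) | ~a)

  ~d = 1010101010101010
  (~d & a) = 0000000010101010
  ~b = 1111000011110000
  (~b | c) = 1111001111110011
  (b & d) = 0000010100000101
  ((~b | c) | (b & d)) = 1111011111110111
  ((~d & a) & ((~b | c) | (b & d))) = 0000000010100010
  ~a = 1111111100000000
  (((~d & a) & ((~b | c) | (b & d))) | ~a) = 1111111110100010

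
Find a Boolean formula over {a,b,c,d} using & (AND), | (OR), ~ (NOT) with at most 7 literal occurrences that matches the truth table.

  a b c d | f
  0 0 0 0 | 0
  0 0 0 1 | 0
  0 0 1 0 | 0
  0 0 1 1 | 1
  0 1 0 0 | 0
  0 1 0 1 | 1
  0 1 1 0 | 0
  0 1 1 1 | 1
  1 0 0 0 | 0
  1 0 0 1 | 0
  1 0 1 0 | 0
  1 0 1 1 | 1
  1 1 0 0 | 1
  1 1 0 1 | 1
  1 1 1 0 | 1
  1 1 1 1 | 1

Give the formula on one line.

  (b & a) = 0000000000001111
  (b | c) = 0011111100111111
  ((b | c) & d) = 0001010100010101
  ((b & a) | ((b | c) & d)) = 0001010100011111

((b & a) | ((b | c) & d))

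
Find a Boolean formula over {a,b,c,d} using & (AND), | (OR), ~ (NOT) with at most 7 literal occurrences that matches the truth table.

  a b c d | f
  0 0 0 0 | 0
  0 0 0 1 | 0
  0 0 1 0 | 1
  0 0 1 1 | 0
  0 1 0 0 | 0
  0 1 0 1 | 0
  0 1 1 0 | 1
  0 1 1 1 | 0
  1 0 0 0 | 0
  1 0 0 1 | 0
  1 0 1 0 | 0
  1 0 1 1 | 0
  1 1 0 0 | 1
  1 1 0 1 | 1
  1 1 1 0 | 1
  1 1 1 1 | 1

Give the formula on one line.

  ~a = 1111111100000000
  ~d = 1010101010101010
  (~a & ~d) = 1010101000000000
  (c & (~a & ~d)) = 0010001000000000
  (b & a) = 0000000000001111
  ((c & (~a & ~d)) | (b & a)) = 0010001000001111

((c & (~a & ~d)) | (b & a))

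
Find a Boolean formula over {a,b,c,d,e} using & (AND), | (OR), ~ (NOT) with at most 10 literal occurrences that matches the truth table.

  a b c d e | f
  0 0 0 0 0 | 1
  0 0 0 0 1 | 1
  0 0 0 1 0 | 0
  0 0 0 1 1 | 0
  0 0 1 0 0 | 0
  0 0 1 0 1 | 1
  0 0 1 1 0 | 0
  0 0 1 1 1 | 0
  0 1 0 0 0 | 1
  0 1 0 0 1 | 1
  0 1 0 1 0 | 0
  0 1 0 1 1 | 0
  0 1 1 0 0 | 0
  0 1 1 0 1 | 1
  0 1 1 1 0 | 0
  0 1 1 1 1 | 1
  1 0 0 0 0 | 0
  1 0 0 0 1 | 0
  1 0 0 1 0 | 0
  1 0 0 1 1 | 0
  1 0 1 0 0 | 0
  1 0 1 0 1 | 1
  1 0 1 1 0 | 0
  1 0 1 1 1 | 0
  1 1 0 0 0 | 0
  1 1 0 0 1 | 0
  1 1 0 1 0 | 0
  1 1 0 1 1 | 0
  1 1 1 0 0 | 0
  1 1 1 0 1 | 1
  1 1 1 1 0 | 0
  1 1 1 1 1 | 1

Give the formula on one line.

  ~d = 11001100110011001100110011001100
  (b & c) = 00000000000011110000000000001111
  (~d | (b & c)) = 11001100110011111100110011001111
  ((~d | (b & c)) & c) = 00001100000011110000110000001111
  (e & ((~d | (b & c)) & c)) = 00000100000001010000010000000101
  ~c = 11110000111100001111000011110000
  (~d & ~c) = 11000000110000001100000011000000
  ~a = 11111111111111110000000000000000
  ((~d & ~c) & ~a) = 11000000110000000000000000000000
  ((e & ((~d | (b & c)) & c)) | ((~d & ~c) & ~a)) = 11000100110001010000010000000101

((e & ((~d | (b & c)) & c)) | ((~d & ~c) & ~a))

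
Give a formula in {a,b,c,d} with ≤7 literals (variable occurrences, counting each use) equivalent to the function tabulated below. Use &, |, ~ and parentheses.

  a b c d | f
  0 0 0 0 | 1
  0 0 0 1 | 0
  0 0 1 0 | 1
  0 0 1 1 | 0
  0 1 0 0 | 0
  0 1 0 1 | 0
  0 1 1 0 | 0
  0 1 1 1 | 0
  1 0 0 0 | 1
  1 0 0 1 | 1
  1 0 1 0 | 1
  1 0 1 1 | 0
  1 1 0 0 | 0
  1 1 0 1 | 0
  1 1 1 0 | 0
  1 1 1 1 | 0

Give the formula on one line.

  ~d = 1010101010101010
  ~a = 1111111100000000
  (~d & ~a) = 1010101000000000
  ((~d & ~a) | a) = 1010101011111111
  ~b = 1111000011110000
  ~c = 1100110011001100
  (~d | ~c) = 1110111011101110
  (~b & (~d | ~c)) = 1110000011100000
  (((~d & ~a) | a) & (~b & (~d | ~c))) = 1010000011100000

(((~d & ~a) | a) & (~b & (~d | ~c)))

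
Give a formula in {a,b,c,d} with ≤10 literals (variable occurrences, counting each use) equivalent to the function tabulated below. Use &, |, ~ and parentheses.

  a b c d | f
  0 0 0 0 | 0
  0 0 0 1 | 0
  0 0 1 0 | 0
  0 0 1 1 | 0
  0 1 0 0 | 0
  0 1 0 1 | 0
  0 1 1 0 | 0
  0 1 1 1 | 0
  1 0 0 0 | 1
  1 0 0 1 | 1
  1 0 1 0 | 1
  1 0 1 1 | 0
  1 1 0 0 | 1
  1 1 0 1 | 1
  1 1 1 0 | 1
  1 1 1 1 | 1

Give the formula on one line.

  ~c = 1100110011001100
  (~c | b) = 1100111111001111
  ((~c | b) & a) = 0000000011001111
  (b & c) = 0000001100000011
  ((b & c) & d) = 0000000100000001
  (a & c) = 0000000000110011
  (((b & c) & d) | (a & c)) = 0000000100110011
  ~d = 1010101010101010
  ((((b & c) & d) | (a & c)) & ~d) = 0000000000100010
  (((~c | b) & a) | ((((b & c) & d) | (a & c)) & ~d)) = 0000000011101111

(((~c | b) & a) | ((((b & c) & d) | (a & c)) & ~d))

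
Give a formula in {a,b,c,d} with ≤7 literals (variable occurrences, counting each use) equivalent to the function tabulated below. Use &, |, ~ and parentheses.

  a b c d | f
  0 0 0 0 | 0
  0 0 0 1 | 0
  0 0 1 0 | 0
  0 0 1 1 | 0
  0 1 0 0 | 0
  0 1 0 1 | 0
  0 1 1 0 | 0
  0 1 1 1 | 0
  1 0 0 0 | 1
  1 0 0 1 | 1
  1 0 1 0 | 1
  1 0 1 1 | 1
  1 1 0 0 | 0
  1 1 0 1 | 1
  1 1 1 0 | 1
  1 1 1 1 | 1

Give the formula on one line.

  ~b = 1111000011110000
  (a & d) = 0000000001010101
  ((a & d) | c) = 0011001101110111
  (~b | ((a & d) | c)) = 1111001111110111
  (a & (~b | ((a & d) | c))) = 0000000011110111

(a & (~b | ((a & d) | c)))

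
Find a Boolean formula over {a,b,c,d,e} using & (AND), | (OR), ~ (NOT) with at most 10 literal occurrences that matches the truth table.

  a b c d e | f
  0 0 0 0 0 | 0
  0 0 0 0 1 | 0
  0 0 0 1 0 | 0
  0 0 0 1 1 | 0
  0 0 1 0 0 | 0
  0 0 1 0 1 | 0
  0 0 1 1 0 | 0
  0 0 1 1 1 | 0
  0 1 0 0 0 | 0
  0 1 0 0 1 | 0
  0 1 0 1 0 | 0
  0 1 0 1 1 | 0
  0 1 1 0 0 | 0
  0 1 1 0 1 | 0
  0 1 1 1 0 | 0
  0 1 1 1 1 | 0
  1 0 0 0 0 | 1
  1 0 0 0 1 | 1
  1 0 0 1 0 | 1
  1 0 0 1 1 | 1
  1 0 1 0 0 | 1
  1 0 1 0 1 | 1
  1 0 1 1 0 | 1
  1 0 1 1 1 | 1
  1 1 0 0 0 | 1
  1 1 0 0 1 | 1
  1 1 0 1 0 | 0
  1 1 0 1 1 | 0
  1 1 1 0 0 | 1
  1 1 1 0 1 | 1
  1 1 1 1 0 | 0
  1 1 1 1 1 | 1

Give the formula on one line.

  ~b = 11111111000000001111111100000000
  (c & e) = 00000101000001010000010100000101
  (~b | (c & e)) = 11111111000001011111111100000101
  ((~b | (c & e)) & e) = 01010101000001010101010100000101
  ~d = 11001100110011001100110011001100
  (~d | ~b) = 11111111110011001111111111001100
  (((~b | (c & e)) & e) | (~d | ~b)) = 11111111110011011111111111001101
  ((((~b | (c & e)) & e) | (~d | ~b)) & a) = 00000000000000001111111111001101

((((~b | (c & e)) & e) | (~d | ~b)) & a)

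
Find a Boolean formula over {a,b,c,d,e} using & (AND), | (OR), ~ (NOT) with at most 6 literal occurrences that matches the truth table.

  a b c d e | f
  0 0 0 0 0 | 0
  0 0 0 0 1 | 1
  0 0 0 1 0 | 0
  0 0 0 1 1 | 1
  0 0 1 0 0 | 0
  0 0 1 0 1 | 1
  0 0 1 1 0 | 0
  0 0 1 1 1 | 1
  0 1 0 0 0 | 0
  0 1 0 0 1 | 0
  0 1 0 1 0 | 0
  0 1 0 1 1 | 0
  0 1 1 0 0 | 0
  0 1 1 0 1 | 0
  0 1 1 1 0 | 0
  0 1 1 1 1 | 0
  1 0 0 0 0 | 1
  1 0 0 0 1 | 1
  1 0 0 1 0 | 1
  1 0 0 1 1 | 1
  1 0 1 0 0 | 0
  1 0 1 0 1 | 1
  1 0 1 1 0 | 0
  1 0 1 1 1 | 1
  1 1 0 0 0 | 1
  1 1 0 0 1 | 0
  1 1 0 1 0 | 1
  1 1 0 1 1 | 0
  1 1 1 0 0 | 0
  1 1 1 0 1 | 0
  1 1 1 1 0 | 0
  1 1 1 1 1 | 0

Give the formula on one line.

  ~b = 11111111000000001111111100000000
  ~e = 10101010101010101010101010101010
  (~b | ~e) = 11111111101010101111111110101010
  ~c = 11110000111100001111000011110000
  (a & ~c) = 00000000000000001111000011110000
  (e | (a & ~c)) = 01010101010101011111010111110101
  ((~b | ~e) & (e | (a & ~c))) = 01010101000000001111010110100000

((~b | ~e) & (e | (a & ~c)))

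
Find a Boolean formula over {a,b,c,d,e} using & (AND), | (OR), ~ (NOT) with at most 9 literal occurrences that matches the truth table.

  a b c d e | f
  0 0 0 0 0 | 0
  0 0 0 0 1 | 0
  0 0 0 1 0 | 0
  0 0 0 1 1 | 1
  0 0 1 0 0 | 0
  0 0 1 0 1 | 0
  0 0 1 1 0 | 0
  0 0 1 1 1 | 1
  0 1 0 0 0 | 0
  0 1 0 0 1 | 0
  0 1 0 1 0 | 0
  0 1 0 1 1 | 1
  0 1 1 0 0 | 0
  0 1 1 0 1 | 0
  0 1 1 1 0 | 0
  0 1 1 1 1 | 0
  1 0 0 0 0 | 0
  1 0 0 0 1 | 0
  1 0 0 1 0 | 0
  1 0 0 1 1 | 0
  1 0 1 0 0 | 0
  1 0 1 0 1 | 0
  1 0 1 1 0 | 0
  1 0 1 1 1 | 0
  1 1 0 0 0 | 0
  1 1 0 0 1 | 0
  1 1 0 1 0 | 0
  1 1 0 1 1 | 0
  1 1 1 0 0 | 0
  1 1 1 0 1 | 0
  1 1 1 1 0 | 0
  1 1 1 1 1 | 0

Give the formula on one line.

  ~b = 11111111000000001111111100000000
  ~c = 11110000111100001111000011110000
  (~b | ~c) = 11111111111100001111111111110000
  (a | (~b | ~c)) = 11111111111100001111111111111111
  ~a = 11111111111111110000000000000000
  (c | e) = 01011111010111110101111101011111
  (~a & (c | e)) = 01011111010111110000000000000000
  ((a | (~b | ~c)) & (~a & (c | e))) = 01011111010100000000000000000000
  (d & e) = 00010001000100010001000100010001
  (((a | (~b | ~c)) & (~a & (c | e))) & (d & e)) = 00010001000100000000000000000000

(((a | (~b | ~c)) & (~a & (c | e))) & (d & e))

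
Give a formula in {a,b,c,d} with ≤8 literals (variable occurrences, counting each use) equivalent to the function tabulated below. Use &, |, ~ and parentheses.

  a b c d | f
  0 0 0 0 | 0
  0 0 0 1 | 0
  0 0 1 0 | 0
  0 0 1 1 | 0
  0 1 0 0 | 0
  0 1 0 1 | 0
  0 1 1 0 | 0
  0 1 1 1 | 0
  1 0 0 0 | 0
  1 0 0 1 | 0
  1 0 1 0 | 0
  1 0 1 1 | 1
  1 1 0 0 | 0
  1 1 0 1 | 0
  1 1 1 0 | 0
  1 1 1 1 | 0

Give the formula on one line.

(((a & d) & (~a | c)) & ((~a | ~b) & d))

  (a & d) = 0000000001010101
  ~a = 1111111100000000
  (~a | c) = 1111111100110011
  ((a & d) & (~a | c)) = 0000000000010001
  ~b = 1111000011110000
  (~a | ~b) = 1111111111110000
  ((~a | ~b) & d) = 0101010101010000
  (((a & d) & (~a | c)) & ((~a | ~b) & d)) = 0000000000010000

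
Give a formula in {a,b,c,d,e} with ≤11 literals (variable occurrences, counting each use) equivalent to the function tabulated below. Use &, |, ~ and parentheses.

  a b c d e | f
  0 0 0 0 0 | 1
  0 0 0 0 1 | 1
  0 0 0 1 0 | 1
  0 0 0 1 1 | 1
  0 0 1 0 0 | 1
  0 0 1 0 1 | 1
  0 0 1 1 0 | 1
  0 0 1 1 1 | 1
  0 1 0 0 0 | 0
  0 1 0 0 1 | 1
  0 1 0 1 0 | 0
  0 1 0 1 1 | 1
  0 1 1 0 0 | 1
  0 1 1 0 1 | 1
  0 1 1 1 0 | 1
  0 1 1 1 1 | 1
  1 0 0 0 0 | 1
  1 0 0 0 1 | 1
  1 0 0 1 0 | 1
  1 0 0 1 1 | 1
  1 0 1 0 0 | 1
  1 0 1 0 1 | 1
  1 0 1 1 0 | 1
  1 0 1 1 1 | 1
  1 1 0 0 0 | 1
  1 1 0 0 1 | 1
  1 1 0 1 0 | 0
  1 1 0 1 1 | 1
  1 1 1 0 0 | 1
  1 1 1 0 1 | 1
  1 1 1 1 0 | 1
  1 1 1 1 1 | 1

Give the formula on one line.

((e | ((d & ~b) | c)) | (((a & ~d) & (e | b)) | ~b))

  ~b = 11111111000000001111111100000000
  (d & ~b) = 00110011000000000011001100000000
  ((d & ~b) | c) = 00111111000011110011111100001111
  (e | ((d & ~b) | c)) = 01111111010111110111111101011111
  ~d = 11001100110011001100110011001100
  (a & ~d) = 00000000000000001100110011001100
  (e | b) = 01010101111111110101010111111111
  ((a & ~d) & (e | b)) = 00000000000000000100010011001100
  (((a & ~d) & (e | b)) | ~b) = 11111111000000001111111111001100
  ((e | ((d & ~b) | c)) | (((a & ~d) & (e | b)) | ~b)) = 11111111010111111111111111011111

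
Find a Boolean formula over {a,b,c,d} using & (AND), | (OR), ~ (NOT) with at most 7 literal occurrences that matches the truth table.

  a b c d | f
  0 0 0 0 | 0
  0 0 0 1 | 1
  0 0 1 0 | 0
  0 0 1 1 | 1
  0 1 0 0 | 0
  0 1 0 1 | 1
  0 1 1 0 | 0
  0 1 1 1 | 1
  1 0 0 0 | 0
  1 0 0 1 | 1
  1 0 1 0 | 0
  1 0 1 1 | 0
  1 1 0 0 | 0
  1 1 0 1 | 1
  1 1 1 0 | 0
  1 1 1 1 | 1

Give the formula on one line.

(((~c | b) | ((~b | c) & ~a)) & d)

  ~c = 1100110011001100
  (~c | b) = 1100111111001111
  ~b = 1111000011110000
  (~b | c) = 1111001111110011
  ~a = 1111111100000000
  ((~b | c) & ~a) = 1111001100000000
  ((~c | b) | ((~b | c) & ~a)) = 1111111111001111
  (((~c | b) | ((~b | c) & ~a)) & d) = 0101010101000101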